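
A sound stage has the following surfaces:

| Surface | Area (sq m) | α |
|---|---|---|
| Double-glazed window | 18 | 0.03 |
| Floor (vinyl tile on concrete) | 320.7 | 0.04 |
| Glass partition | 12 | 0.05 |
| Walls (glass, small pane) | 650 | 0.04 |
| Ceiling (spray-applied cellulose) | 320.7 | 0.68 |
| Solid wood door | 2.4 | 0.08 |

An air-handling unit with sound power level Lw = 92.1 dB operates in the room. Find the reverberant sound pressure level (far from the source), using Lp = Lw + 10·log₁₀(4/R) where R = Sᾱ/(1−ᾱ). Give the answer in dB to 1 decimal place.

A = 258.236 sabins; S = 1323.8 sq m.
ᾱ = 0.1951, so room constant R = A/(1−ᾱ) = 320.830 sq m.
Lp = Lw + 10 log₁₀(4/R) = 92.1 -19.04 = 73.1 dB.

73.1 dB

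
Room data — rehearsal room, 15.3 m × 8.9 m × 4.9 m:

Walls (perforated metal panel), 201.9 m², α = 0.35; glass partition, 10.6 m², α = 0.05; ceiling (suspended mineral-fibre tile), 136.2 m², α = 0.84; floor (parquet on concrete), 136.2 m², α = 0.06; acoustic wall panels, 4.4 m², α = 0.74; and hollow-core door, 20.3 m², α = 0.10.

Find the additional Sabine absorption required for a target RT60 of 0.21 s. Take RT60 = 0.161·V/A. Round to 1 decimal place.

Total absorption A₁ = 201.9·0.35 + 10.6·0.05 + 136.2·0.84 + 136.2·0.06 + 4.4·0.74 + 20.3·0.10
  = 70.665 + 0.530 + 114.408 + 8.172 + 3.256 + 2.030 = 199.061 m² sabins.
For T = 0.21 s, need A₂ = 0.161·V/T = 0.161·667.233/0.21 = 511.545 sabins.
Additional absorption ΔA = 511.545 − 199.061 = 312.5 sabins.

312.5 sabins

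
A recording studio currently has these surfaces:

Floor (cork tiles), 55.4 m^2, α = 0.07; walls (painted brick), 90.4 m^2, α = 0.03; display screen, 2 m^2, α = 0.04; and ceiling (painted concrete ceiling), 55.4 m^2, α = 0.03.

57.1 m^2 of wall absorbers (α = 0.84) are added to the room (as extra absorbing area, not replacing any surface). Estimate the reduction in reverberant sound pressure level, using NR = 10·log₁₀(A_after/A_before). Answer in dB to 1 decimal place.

8.3 dB

A_before = Σ Sᵢαᵢ = 55.4×0.07 + 90.4×0.03 + 2×0.04 + 55.4×0.03 = 8.332 sabins.
Treatment contributes 57.1·0.84 = 47.964 sabins.
A_after = 8.332 + 47.964 = 56.296 sabins.
Reduction = 10 log₁₀(A_after/A_before) = 10 log₁₀(6.7566) = 8.3 dB.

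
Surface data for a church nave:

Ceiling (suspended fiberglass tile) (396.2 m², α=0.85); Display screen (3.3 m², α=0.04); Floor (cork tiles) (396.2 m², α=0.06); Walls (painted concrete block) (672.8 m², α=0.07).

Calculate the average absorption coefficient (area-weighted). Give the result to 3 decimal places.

0.278

S = Σ Sᵢ = 396.2 + 3.3 + 396.2 + 672.8 = 1468.5 m².
Σ(Sᵢαᵢ) = 396.2*0.85 + 3.3*0.04 + 396.2*0.06 + 672.8*0.07 = 407.770.
ᾱ = A/S = 0.278.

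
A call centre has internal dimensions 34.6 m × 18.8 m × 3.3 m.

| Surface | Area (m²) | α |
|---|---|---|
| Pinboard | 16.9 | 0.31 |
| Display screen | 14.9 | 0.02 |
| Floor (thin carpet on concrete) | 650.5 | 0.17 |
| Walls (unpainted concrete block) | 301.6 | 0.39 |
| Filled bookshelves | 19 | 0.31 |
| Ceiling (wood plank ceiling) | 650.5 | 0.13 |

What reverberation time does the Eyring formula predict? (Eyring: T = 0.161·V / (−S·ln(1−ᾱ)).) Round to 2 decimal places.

0.96 seconds

Total surface area S = 16.9 + 14.9 + 650.5 + 301.6 + 19 + 650.5 = 1653.4 m².
Σ(Sᵢαᵢ) = 16.9×0.31 + 14.9×0.02 + 650.5×0.17 + 301.6×0.39 + 19×0.31 + 650.5×0.13 = 324.201.
Mean coefficient ᾱ = A/S = 0.1961.
Eyring denominator: −S ln(1−ᾱ) = 360.905.
V = 34.6 × 18.8 × 3.3 = 2146.584 m³.
RT60 = 0.161 × 2146.584 / 360.905 = 0.96 s.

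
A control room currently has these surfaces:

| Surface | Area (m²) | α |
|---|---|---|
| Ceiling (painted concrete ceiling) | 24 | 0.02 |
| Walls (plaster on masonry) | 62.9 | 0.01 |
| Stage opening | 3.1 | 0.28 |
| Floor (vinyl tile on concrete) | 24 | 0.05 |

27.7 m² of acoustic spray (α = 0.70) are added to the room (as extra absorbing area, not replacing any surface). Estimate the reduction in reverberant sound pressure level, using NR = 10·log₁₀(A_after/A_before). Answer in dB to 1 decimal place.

A_before = Σ Sᵢαᵢ = 24*0.02 + 62.9*0.01 + 3.1*0.28 + 24*0.05 = 3.177 sabins.
Treatment contributes 27.7·0.70 = 19.390 sabins.
New total A_after = 22.567 sabins.
Reduction = 10 log₁₀(A_after/A_before) = 10 log₁₀(7.1032) = 8.5 dB.

8.5 dB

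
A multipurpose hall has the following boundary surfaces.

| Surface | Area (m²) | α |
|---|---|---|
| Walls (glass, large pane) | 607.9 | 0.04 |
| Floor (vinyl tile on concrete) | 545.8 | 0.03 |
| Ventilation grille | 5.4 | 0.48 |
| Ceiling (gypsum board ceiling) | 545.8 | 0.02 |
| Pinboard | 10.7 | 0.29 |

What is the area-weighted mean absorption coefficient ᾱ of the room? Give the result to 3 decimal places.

S = Σ Sᵢ = 607.9 + 545.8 + 5.4 + 545.8 + 10.7 = 1715.6 m².
A = 607.9·0.04 + 545.8·0.03 + 5.4·0.48 + 545.8·0.02 + 10.7·0.29 = 57.301 sabins.
ᾱ = 57.301 / 1715.6 = 0.033.

0.033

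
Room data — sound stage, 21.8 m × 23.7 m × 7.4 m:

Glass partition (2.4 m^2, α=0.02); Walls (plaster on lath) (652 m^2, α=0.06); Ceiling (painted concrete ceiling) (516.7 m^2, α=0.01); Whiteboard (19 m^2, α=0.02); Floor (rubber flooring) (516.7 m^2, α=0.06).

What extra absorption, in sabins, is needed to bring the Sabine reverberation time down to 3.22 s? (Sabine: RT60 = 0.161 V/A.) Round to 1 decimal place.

115.4 sabins

Total absorption A₁ = 2.4*0.02 + 652*0.06 + 516.7*0.01 + 19*0.02 + 516.7*0.06
  = 0.048 + 39.120 + 5.167 + 0.380 + 31.002 = 75.717 m^2 sabins.
V = 3823.284 m³. Required absorption A₂ = 0.161 × 3823.284 / 3.22 = 191.164 sabins.
ΔA = A₂ − A₁ = 191.164 − 75.717 = 115.4 sabins.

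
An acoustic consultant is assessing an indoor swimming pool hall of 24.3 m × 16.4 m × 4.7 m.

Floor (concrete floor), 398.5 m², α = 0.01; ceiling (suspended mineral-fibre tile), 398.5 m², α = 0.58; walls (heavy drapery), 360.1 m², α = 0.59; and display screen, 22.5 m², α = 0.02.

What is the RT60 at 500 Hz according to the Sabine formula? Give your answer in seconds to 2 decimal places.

0.67 s

Summing Sᵢαᵢ: 3.985 + 231.130 + 212.459 + 0.450 → A = 448.024 sabins.
Volume V = 24.3 × 16.4 × 4.7 = 1873.044 m³.
T = 0.161 V/A = 0.161·1873.044/448.024 = 0.67 s.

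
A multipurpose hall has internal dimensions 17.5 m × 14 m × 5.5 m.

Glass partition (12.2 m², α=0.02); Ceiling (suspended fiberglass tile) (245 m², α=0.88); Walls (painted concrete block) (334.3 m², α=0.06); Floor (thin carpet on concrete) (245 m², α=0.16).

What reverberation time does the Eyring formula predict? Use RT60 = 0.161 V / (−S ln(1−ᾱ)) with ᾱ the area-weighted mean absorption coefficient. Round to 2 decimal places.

0.65 sec

S = Σ Sᵢ = 836.5 m².
Absorption A = 12.2×0.02 + 245×0.88 + 334.3×0.06 + 245×0.16 = 275.102 sabins.
ᾱ = 275.102 / 836.5 = 0.3289.
Eyring denominator: −S ln(1−ᾱ) = 333.627.
V = 17.5 × 14 × 5.5 = 1347.5 m³.
RT60 = 0.161 × 1347.5 / 333.627 = 0.65 s.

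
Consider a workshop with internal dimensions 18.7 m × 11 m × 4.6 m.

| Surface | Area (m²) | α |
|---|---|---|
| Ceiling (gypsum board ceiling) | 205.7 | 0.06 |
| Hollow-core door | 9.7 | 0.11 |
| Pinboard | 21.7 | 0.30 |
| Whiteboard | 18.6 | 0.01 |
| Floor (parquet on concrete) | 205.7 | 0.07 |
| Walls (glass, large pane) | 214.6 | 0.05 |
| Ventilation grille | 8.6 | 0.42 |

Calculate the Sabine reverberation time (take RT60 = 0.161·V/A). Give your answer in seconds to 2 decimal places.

Equivalent absorption area: A = 205.7*0.06 + 9.7*0.11 + 21.7*0.30 + 18.6*0.01 + 205.7*0.07 + 214.6*0.05 + 8.6*0.42 = 48.846 m².
V = 18.7·11·4.6 = 946.22 m³.
T = 0.161 V/A = 0.161·946.22/48.846 = 3.12 s.

3.12 seconds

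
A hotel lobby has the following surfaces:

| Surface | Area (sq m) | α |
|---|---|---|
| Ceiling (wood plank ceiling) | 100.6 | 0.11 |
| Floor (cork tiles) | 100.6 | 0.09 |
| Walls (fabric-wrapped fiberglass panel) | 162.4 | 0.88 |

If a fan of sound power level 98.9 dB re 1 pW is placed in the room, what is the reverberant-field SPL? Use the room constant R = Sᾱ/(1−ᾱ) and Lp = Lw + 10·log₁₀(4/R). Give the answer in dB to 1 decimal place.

Σ(Sᵢαᵢ) = 100.6·0.11 + 100.6·0.09 + 162.4·0.88 = 163.032; total area S = 363.6 sq m.
ᾱ = 163.032/363.6 = 0.4484; R = Sᾱ/(1−ᾱ) = 163.032/(1−0.4484) = 295.562 sq m.
Lp = Lw + 10 log₁₀(4/R) = 98.9 -18.69 = 80.2 dB.

80.2 dB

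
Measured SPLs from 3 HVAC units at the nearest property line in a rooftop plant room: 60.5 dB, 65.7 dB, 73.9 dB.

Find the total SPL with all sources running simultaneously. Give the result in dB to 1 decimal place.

Σ 10^(Lᵢ/10) = 2.938e+07.
Back to dB: 10·log₁₀ Σ = 74.7 dB.

74.7 dB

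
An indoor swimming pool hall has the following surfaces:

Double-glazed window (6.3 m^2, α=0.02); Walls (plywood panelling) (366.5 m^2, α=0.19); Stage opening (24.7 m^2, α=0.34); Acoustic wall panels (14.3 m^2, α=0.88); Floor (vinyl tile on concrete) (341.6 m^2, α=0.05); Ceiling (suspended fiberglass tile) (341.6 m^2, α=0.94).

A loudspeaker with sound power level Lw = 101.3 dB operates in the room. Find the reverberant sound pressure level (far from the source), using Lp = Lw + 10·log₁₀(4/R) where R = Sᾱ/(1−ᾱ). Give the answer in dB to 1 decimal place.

78.8 dB

Σ(Sᵢαᵢ) = 6.3×0.02 + 366.5×0.19 + 24.7×0.34 + 14.3×0.88 + 341.6×0.05 + 341.6×0.94 = 428.927; total area S = 1095.0 m^2.
ᾱ = 0.3917, so room constant R = A/(1−ᾱ) = 705.124 m^2.
Lp = 101.3 + 10·log₁₀(4/705.124) = 101.3 + (-22.46) = 78.8 dB.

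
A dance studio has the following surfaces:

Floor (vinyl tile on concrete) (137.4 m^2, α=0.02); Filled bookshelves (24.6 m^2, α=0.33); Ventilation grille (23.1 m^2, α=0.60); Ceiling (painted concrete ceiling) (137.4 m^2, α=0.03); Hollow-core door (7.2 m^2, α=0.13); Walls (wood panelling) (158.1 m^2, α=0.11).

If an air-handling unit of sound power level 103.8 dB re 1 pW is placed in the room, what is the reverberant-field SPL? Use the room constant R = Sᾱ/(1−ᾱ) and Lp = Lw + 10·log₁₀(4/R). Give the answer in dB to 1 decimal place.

Σ(Sᵢαᵢ) = 137.4×0.02 + 24.6×0.33 + 23.1×0.60 + 137.4×0.03 + 7.2×0.13 + 158.1×0.11 = 47.175; total area S = 487.8 m^2.
ᾱ = 0.0967, so room constant R = A/(1−ᾱ) = 52.225 m^2.
Lp = 103.8 + 10·log₁₀(4/52.225) = 103.8 + (-11.16) = 92.6 dB.

92.6 dB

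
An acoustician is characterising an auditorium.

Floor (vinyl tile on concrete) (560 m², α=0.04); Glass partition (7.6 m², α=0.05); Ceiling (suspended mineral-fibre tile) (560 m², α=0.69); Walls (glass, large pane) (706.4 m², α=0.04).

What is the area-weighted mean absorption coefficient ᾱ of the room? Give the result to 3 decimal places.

0.239

S = Σ Sᵢ = 560 + 7.6 + 560 + 706.4 = 1834.0 m².
A = 560·0.04 + 7.6·0.05 + 560·0.69 + 706.4·0.04 = 437.436 sabins.
ᾱ = A/S = 0.239.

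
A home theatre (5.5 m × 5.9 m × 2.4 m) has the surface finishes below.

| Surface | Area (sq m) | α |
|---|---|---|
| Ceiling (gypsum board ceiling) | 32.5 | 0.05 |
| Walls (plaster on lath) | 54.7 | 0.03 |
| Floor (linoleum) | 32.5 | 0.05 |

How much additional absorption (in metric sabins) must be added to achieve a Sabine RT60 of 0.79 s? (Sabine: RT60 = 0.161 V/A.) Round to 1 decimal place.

Equivalent absorption area: A₁ = 32.5*0.05 + 54.7*0.03 + 32.5*0.05 = 4.891 sq m.
V = 77.88 m³. Required absorption A₂ = 0.161 × 77.88 / 0.79 = 15.872 sabins.
Additional absorption ΔA = 15.872 − 4.891 = 11.0 sabins.

11.0 sabins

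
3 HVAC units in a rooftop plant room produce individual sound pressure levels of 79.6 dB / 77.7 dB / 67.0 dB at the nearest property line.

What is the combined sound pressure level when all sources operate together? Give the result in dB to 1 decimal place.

Sum in the linear (power) domain: Σ 10^(Lᵢ/10) = 10^(79.6/10) + 10^(77.7/10) + 10^(67.0/10) = 1.551e+08.
Back to dB: 10·log₁₀ Σ = 81.9 dB.

81.9 dB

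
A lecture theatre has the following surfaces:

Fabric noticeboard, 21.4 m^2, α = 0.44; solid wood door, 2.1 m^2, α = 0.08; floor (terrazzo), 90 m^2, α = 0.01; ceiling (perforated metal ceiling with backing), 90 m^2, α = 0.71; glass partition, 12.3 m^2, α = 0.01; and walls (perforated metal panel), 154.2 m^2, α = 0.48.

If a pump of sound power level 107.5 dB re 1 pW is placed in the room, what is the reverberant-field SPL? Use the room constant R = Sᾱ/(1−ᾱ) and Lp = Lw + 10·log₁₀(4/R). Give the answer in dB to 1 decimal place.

A = 148.523 sabins; S = 370.0 m^2.
ᾱ = 148.523/370.0 = 0.4014; R = Sᾱ/(1−ᾱ) = 148.523/(1−0.4014) = 248.117 m^2.
Lp = Lw + 10 log₁₀(4/R) = 107.5 -17.93 = 89.6 dB.

89.6 dB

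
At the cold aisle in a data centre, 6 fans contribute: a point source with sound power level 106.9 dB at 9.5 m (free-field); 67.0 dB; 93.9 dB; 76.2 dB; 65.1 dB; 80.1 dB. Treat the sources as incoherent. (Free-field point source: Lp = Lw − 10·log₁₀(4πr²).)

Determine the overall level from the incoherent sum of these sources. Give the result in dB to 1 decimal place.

Source at 9.5 m: Lp = 106.9 − 10·log₁₀(4π·9.5²) = 106.9 − 10·log₁₀(1134.115) = 76.4 dB.
Converting to relative power and adding: 10^(76.4/10) + 10^(67.0/10) + 10^(93.9/10) + 10^(76.2/10) + 10^(65.1/10) + 10^(80.1/10) = 2.651e+09.
Back to dB: 10·log₁₀ Σ = 94.2 dB.

94.2 dB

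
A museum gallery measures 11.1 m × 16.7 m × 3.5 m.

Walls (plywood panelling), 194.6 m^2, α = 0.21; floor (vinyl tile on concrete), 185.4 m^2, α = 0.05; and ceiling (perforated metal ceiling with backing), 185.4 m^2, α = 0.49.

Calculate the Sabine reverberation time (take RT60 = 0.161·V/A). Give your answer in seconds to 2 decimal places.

A = Σ Sᵢαᵢ = 194.6×0.21 + 185.4×0.05 + 185.4×0.49 = 140.982 sabins.
Room volume: 648.795 m³.
Sabine: RT60 = 0.161 × 648.795 / 140.982 = 0.74 s.

0.74 s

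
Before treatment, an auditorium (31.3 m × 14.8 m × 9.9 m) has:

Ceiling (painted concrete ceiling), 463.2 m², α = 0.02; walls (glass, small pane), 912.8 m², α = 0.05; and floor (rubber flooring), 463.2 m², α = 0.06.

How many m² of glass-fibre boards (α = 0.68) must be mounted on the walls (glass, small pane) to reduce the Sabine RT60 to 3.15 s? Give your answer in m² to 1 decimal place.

240.8

A₁ = Σ Sᵢαᵢ = 463.2·0.02 + 912.8·0.05 + 463.2·0.06 = 82.696 sabins.
Required A₂ = 0.161·4586.076/3.15 = 234.399 sabins.
Absorption to add: 234.399 − 82.696 = 151.703 sabins.
Net gain per m²: Δα = 0.68 − 0.05 = 0.63.
Area = ΔA/Δα = 151.703/0.63 = 240.8 m².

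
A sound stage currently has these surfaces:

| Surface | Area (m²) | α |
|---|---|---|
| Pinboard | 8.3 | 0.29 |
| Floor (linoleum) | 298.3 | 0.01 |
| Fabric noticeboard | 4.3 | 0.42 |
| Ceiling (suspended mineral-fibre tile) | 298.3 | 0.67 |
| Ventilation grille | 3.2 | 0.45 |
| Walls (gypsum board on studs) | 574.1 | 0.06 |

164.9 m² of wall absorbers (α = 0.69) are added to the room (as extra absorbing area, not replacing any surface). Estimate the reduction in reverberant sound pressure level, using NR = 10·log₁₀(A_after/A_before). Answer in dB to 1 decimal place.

1.7 dB

Equivalent absorption area: A_before = 8.3·0.29 + 298.3·0.01 + 4.3·0.42 + 298.3·0.67 + 3.2·0.45 + 574.1·0.06 = 242.943 m².
Treatment contributes 164.9·0.69 = 113.781 sabins.
New total A_after = 356.724 sabins.
Reduction = 10 log₁₀(A_after/A_before) = 10 log₁₀(1.4683) = 1.7 dB.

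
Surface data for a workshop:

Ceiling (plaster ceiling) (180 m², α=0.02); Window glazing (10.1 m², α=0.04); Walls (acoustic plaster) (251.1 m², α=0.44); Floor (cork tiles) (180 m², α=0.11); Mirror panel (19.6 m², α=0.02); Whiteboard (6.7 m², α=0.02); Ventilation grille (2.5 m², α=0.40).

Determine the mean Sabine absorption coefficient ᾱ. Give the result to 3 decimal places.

0.209

S = Σ Sᵢ = 180 + 10.1 + 251.1 + 180 + 19.6 + 6.7 + 2.5 = 650.0 m².
Weighted sum Σ Sα = 135.814.
ᾱ = 135.814 / 650.0 = 0.209.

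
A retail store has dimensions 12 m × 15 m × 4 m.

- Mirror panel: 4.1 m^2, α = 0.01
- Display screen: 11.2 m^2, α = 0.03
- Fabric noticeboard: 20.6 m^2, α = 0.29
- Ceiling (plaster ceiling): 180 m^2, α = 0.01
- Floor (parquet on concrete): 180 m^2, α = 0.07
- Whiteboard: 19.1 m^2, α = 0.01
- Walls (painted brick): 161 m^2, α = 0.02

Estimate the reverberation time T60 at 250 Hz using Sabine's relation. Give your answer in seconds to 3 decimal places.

Equivalent absorption area: A = 4.1×0.01 + 11.2×0.03 + 20.6×0.29 + 180×0.01 + 180×0.07 + 19.1×0.01 + 161×0.02 = 24.162 m^2.
V = 12·15·4 = 720 m³.
Sabine: RT60 = 0.161 × 720 / 24.162 = 4.798 s.

4.798 s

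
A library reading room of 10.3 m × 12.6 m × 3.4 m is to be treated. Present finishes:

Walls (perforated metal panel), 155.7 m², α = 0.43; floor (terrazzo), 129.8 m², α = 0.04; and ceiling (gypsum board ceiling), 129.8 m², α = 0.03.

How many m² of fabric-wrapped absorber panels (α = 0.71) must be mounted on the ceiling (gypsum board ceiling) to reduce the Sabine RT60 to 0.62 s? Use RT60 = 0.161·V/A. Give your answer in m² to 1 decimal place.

Total absorption A₁ = 155.7×0.43 + 129.8×0.04 + 129.8×0.03
  = 66.951 + 5.192 + 3.894 = 76.037 m² sabins.
V = 441.252 m³. Target absorption A₂ = 0.161 × 441.252 / 0.62 = 114.583 sabins.
ΔA needed = 114.583 − 76.037 = 38.546 sabins.
Net gain per m²: Δα = 0.71 − 0.03 = 0.68.
Panel area = 38.546 / 0.68 = 56.7 m².

56.7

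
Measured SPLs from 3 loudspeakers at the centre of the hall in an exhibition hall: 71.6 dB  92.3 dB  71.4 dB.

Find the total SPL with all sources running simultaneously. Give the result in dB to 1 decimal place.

92.4 dB

Σ 10^(Lᵢ/10) = 1.727e+09.
L_total = 10·log₁₀(1.727e+09) = 92.4 dB.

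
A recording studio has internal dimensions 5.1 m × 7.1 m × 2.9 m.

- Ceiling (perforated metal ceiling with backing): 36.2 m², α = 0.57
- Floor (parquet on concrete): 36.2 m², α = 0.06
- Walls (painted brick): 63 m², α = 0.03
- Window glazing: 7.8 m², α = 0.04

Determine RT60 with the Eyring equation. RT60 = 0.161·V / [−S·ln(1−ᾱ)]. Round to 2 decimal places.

S = Σ Sᵢ = 143.2 m².
Absorption A = 36.2×0.57 + 36.2×0.06 + 63×0.03 + 7.8×0.04 = 25.008 sabins.
ᾱ = 25.008 / 143.2 = 0.1746.
Eyring denominator: −S ln(1−ᾱ) = 27.478.
V = 5.1 × 7.1 × 2.9 = 105.009 m³.
RT60 = 0.161 × 105.009 / 27.478 = 0.62 s.

0.62 s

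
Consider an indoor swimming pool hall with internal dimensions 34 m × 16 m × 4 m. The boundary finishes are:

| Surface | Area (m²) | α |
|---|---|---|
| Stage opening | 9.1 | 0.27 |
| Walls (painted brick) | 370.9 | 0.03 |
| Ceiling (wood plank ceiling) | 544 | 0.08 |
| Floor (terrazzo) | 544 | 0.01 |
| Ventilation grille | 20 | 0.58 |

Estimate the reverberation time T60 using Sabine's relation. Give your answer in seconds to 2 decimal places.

Equivalent absorption area: A = 9.1×0.27 + 370.9×0.03 + 544×0.08 + 544×0.01 + 20×0.58 = 74.144 m².
Volume V = 34 × 16 × 4 = 2176 m³.
T = 0.161 V/A = 0.161·2176/74.144 = 4.73 s.

4.73 seconds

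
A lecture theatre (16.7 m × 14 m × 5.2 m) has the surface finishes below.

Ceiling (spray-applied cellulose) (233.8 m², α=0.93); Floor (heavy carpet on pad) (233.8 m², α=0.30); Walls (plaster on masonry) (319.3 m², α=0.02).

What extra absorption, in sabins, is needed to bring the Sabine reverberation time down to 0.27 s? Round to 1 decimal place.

Total absorption A₁ = 233.8·0.93 + 233.8·0.30 + 319.3·0.02
  = 217.434 + 70.140 + 6.386 = 293.960 m² sabins.
V = 1215.76 m³. Required absorption A₂ = 0.161 × 1215.76 / 0.27 = 724.953 sabins.
ΔA = A₂ − A₁ = 724.953 − 293.960 = 431.0 sabins.

431.0 sabins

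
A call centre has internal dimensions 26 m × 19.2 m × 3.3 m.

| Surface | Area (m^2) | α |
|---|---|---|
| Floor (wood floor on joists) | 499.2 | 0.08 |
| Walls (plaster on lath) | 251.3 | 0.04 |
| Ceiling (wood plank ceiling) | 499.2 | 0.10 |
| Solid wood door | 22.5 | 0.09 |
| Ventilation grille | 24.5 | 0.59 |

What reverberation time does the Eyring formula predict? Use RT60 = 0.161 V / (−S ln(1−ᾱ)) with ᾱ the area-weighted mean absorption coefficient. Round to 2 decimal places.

2.17 seconds

S = Σ Sᵢ = 1296.7 m^2.
Absorption A = 499.2·0.08 + 251.3·0.04 + 499.2·0.10 + 22.5·0.09 + 24.5·0.59 = 116.388 sabins.
Mean coefficient ᾱ = A/S = 0.0898.
Eyring denominator: −S ln(1−ᾱ) = 122.008.
V = 26 × 19.2 × 3.3 = 1647.36 m³.
T = 0.161·V/[−S·ln(1−ᾱ)] = 0.161·1647.36/122.008 = 2.17 s.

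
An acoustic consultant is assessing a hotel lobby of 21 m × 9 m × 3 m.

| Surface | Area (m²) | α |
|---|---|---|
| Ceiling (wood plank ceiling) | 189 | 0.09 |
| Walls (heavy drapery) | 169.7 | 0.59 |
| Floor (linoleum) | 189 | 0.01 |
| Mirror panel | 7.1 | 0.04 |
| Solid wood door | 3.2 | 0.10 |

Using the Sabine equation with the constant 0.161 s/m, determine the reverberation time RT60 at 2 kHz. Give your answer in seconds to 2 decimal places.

Summing Sᵢαᵢ: 17.010 + 100.123 + 1.890 + 0.284 + 0.320 → A = 119.627 sabins.
Room volume: 567 m³.
T = 0.161 V/A = 0.161·567/119.627 = 0.76 s.

0.76 s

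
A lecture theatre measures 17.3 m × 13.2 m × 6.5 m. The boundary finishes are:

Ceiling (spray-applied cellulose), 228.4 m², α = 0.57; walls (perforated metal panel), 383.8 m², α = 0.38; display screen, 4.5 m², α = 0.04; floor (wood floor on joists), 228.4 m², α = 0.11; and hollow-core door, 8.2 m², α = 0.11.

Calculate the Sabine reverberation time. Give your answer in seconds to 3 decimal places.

0.791 s

Equivalent absorption area: A = 228.4·0.57 + 383.8·0.38 + 4.5·0.04 + 228.4·0.11 + 8.2·0.11 = 302.238 m².
V = 17.3·13.2·6.5 = 1484.34 m³.
Sabine: RT60 = 0.161 × 1484.34 / 302.238 = 0.791 s.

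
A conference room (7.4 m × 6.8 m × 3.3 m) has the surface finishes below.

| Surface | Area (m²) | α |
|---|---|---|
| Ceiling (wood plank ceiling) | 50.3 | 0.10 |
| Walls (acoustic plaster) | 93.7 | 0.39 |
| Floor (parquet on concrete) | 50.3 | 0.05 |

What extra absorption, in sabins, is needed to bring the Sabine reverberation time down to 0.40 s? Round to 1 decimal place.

22.7 sabins

Equivalent absorption area: A₁ = 50.3*0.10 + 93.7*0.39 + 50.3*0.05 = 44.088 m².
V = 166.056 m³. Required absorption A₂ = 0.161 × 166.056 / 0.40 = 66.838 sabins.
Shortfall: 66.838 − 44.088 = 22.7 sabins.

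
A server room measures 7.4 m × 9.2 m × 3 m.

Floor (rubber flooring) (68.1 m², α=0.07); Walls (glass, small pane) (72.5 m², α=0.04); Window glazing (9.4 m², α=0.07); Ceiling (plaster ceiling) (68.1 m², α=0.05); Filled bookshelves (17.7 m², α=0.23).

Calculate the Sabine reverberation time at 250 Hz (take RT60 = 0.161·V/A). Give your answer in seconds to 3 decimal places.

Equivalent absorption area: A = 68.1·0.07 + 72.5·0.04 + 9.4·0.07 + 68.1·0.05 + 17.7·0.23 = 15.801 m².
Volume V = 7.4 × 9.2 × 3 = 204.24 m³.
RT60 = 0.161 · V / A = 0.161 × 204.24 / 15.801 = 2.081 s.

2.081 seconds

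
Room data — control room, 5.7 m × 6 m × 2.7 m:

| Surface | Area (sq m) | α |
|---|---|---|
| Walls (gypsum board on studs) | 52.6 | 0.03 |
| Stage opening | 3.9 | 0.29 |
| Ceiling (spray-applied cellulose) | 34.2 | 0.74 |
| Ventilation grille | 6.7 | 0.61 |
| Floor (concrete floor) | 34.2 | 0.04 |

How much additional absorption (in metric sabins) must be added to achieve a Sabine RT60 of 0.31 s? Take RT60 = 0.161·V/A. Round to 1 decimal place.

Equivalent absorption area: A₁ = 52.6·0.03 + 3.9·0.29 + 34.2·0.74 + 6.7·0.61 + 34.2·0.04 = 33.472 sq m.
V = 92.34 m³. Required absorption A₂ = 0.161 × 92.34 / 0.31 = 47.957 sabins.
Additional absorption ΔA = 47.957 − 33.472 = 14.5 sabins.

14.5 sabins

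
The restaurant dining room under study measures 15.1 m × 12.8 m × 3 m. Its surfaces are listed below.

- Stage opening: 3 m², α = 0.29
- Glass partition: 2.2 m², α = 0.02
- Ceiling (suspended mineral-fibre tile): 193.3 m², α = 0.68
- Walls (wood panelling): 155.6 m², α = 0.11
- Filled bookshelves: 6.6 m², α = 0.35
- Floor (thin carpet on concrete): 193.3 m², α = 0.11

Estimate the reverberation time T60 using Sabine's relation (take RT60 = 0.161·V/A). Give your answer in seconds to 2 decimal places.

Equivalent absorption area: A = 3·0.29 + 2.2·0.02 + 193.3·0.68 + 155.6·0.11 + 6.6·0.35 + 193.3·0.11 = 173.047 m².
Volume V = 15.1 × 12.8 × 3 = 579.84 m³.
Sabine: RT60 = 0.161 × 579.84 / 173.047 = 0.54 s.

0.54 seconds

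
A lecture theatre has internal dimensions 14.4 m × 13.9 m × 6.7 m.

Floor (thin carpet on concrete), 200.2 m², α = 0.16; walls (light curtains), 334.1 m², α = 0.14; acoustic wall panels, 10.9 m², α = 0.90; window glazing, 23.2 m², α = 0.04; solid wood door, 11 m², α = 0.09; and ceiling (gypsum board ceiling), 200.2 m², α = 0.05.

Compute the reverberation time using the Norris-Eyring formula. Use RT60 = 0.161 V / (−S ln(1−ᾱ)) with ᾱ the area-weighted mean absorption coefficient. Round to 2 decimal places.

S = Σ Sᵢ = 779.6 m².
Absorption A = 200.2·0.16 + 334.1·0.14 + 10.9·0.90 + 23.2·0.04 + 11·0.09 + 200.2·0.05 = 100.544 sabins.
Mean coefficient ᾱ = A/S = 0.1290.
−S·ln(1−ᾱ) = −779.6 × ln(1 − 0.1290) = 107.673.
V = 14.4 × 13.9 × 6.7 = 1341.072 m³.
RT60 = 0.161 × 1341.072 / 107.673 = 2.01 s.

2.01 sec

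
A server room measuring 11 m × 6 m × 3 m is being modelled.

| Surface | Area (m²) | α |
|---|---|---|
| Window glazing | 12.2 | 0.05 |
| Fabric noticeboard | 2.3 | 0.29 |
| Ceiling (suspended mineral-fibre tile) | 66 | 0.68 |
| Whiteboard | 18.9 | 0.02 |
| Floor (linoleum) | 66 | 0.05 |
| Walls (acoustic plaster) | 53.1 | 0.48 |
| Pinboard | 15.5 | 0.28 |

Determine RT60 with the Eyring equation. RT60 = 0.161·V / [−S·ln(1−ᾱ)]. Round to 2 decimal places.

0.33 s

S = Σ Sᵢ = 234.0 m².
Absorption A = 12.2·0.05 + 2.3·0.29 + 66·0.68 + 18.9·0.02 + 66·0.05 + 53.1·0.48 + 15.5·0.28 = 79.663 sabins.
Mean coefficient ᾱ = A/S = 0.3404.
Eyring denominator: −S ln(1−ᾱ) = 97.372.
V = 11 × 6 × 3 = 198 m³.
RT60 = 0.161 × 198 / 97.372 = 0.33 s.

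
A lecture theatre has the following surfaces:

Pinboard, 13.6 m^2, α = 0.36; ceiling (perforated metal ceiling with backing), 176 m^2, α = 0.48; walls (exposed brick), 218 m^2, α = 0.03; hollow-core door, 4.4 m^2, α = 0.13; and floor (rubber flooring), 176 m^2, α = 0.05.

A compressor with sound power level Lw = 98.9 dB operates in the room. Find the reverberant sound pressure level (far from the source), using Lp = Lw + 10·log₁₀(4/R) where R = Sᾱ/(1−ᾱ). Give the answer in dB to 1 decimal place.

A = 105.288 sabins; S = 588.0 m^2.
ᾱ = 0.1791, so room constant R = A/(1−ᾱ) = 128.259 m^2.
Lp = Lw + 10 log₁₀(4/R) = 98.9 -15.06 = 83.8 dB.

83.8 dB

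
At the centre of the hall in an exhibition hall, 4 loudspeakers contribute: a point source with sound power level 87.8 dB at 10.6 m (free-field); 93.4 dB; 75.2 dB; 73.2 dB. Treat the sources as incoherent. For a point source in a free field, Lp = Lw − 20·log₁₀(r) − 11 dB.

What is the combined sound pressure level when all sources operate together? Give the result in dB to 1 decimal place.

Source at 10.6 m: Lp = 87.8 − 20·log₁₀(10.6) − 11 = 56.3 dB.
Σ 10^(Lᵢ/10) = 2.242e+09.
Combined level = 10 log₁₀(2.242e+09) = 93.5 dB.

93.5 dB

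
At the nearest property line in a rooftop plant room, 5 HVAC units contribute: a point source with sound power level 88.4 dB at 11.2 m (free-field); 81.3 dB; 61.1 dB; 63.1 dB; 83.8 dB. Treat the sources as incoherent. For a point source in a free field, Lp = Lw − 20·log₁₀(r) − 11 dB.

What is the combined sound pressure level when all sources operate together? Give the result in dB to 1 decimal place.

Source at 11.2 m: Lp = 88.4 − 20·log₁₀(11.2) − 11 = 56.4 dB.
Sum in the linear (power) domain: Σ 10^(Lᵢ/10) = 10^(56.4/10) + 10^(81.3/10) + 10^(61.1/10) + 10^(63.1/10) + 10^(83.8/10) = 3.785e+08.
Back to dB: 10·log₁₀ Σ = 85.8 dB.

85.8 dB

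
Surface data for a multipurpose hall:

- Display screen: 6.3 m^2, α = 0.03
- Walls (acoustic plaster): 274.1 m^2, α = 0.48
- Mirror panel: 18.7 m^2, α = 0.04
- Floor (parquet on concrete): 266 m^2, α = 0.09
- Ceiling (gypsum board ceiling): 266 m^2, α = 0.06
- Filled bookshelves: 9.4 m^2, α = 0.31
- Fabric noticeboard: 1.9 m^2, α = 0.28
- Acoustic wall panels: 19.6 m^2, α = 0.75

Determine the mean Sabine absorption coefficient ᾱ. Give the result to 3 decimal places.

0.221

Total surface area S = 862.0 m^2.
A = 6.3*0.03 + 274.1*0.48 + 18.7*0.04 + 266*0.09 + 266*0.06 + 9.4*0.31 + 1.9*0.28 + 19.6*0.75 = 190.551 sabins.
ᾱ = A/S = 0.221.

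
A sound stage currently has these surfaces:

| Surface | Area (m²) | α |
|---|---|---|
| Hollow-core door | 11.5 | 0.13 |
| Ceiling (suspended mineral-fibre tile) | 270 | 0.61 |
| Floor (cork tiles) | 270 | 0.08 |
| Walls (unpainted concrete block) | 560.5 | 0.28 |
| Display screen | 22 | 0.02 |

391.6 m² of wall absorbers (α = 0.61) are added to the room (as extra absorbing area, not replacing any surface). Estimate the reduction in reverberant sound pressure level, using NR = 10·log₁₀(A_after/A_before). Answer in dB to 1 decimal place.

2.3 dB

Total absorption A_before = 11.5*0.13 + 270*0.61 + 270*0.08 + 560.5*0.28 + 22*0.02
  = 1.495 + 164.700 + 21.600 + 156.940 + 0.440 = 345.175 m² sabins.
Treatment contributes 391.6·0.61 = 238.876 sabins.
A_after = 345.175 + 238.876 = 584.051 sabins.
NR = 10·log₁₀(584.051/345.175) = 2.3 dB.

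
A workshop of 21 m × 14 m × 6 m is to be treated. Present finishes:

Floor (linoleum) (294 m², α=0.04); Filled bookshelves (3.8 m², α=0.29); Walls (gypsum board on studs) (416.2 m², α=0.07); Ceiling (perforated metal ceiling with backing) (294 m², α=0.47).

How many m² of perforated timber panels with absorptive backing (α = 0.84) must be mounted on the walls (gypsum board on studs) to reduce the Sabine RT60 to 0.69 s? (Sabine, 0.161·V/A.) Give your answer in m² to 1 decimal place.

300.6

A₁ = Σ Sᵢαᵢ = 294*0.04 + 3.8*0.29 + 416.2*0.07 + 294*0.47 = 180.176 sabins.
Required A₂ = 0.161·1764/0.69 = 411.600 sabins.
Absorption to add: 411.600 − 180.176 = 231.424 sabins.
Net gain per m²: Δα = 0.84 − 0.07 = 0.77.
Panel area = 231.424 / 0.77 = 300.6 m².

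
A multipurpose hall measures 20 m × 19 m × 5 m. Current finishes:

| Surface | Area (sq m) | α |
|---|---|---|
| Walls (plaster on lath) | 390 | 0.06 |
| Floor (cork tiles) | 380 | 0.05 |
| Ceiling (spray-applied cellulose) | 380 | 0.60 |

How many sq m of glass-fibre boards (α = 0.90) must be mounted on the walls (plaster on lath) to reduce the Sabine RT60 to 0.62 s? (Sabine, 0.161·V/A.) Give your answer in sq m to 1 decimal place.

265.5

Summing Sᵢαᵢ: 23.400 + 19.000 + 228.000 → A₁ = 270.400 sabins.
V = 1900 m³. Target absorption A₂ = 0.161 × 1900 / 0.62 = 493.387 sabins.
ΔA needed = 493.387 − 270.400 = 222.987 sabins.
Net gain per sq m: Δα = 0.90 − 0.06 = 0.84.
Area = ΔA/Δα = 222.987/0.84 = 265.5 sq m.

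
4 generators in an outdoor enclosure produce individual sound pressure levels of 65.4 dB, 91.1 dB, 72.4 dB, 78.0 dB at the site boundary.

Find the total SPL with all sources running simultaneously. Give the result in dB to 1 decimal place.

91.4 dB

Σ 10^(Lᵢ/10) = 1.372e+09.
Back to dB: 10·log₁₀ Σ = 91.4 dB.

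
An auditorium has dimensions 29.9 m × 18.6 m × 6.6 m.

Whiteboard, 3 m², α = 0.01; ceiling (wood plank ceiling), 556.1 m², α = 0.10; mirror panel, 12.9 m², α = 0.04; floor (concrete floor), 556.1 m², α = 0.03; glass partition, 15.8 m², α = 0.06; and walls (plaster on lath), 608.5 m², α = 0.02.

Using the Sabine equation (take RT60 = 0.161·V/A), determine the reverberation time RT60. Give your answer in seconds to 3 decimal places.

6.875 sec

A = Σ Sᵢαᵢ = 3·0.01 + 556.1·0.10 + 12.9·0.04 + 556.1·0.03 + 15.8·0.06 + 608.5·0.02 = 85.957 sabins.
V = 29.9·18.6·6.6 = 3670.524 m³.
Sabine: RT60 = 0.161 × 3670.524 / 85.957 = 6.875 s.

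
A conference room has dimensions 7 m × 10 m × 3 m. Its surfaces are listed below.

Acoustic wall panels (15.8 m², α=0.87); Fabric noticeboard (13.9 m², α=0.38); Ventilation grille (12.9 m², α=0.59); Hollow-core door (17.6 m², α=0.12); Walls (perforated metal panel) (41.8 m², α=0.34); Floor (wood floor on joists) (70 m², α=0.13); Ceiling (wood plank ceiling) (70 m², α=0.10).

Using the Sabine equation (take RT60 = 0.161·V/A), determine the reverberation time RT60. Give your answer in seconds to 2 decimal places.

Equivalent absorption area: A = 15.8*0.87 + 13.9*0.38 + 12.9*0.59 + 17.6*0.12 + 41.8*0.34 + 70*0.13 + 70*0.10 = 59.063 m².
V = 7·10·3 = 210 m³.
Sabine: RT60 = 0.161 × 210 / 59.063 = 0.57 s.

0.57 seconds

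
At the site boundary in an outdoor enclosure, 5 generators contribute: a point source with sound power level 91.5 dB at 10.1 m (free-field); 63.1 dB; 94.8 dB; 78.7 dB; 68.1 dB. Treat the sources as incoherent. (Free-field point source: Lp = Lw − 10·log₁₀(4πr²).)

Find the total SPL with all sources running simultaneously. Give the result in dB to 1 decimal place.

94.9 dB

Source at 10.1 m: Lp = 91.5 − 10·log₁₀(4π·10.1²) = 91.5 − 10·log₁₀(1281.895) = 60.4 dB.
Converting to relative power and adding: 10^(60.4/10) + 10^(63.1/10) + 10^(94.8/10) + 10^(78.7/10) + 10^(68.1/10) = 3.104e+09.
Combined level = 10 log₁₀(3.104e+09) = 94.9 dB.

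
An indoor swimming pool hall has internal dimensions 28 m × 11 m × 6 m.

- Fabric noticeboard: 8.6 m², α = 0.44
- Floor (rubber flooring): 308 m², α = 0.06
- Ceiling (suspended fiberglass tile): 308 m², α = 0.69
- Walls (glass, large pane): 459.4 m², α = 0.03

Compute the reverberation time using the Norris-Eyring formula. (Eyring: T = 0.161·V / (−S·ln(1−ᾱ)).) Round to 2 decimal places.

Total surface area S = 8.6 + 308 + 308 + 459.4 = 1084.0 m².
Σ(Sᵢαᵢ) = 8.6·0.44 + 308·0.06 + 308·0.69 + 459.4·0.03 = 248.566.
ᾱ = 248.566 / 1084.0 = 0.2293.
Eyring denominator: −S ln(1−ᾱ) = 282.334.
V = 28 × 11 × 6 = 1848 m³.
T = 0.161·V/[−S·ln(1−ᾱ)] = 0.161·1848/282.334 = 1.05 s.

1.05 s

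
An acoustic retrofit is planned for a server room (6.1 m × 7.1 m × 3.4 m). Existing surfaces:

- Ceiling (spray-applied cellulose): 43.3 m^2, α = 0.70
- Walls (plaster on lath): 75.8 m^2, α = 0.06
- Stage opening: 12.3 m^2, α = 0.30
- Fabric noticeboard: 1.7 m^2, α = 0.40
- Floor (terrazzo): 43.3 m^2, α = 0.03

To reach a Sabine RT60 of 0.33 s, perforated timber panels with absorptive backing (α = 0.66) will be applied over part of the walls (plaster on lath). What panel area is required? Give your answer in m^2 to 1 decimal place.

Total absorption A₁ = 43.3·0.70 + 75.8·0.06 + 12.3·0.30 + 1.7·0.40 + 43.3·0.03
  = 30.310 + 4.548 + 3.690 + 0.680 + 1.299 = 40.527 m^2 sabins.
V = 147.254 m³. Target absorption A₂ = 0.161 × 147.254 / 0.33 = 71.842 sabins.
Absorption to add: 71.842 − 40.527 = 31.315 sabins.
Net gain per m^2: Δα = 0.66 − 0.06 = 0.60.
Area = ΔA/Δα = 31.315/0.60 = 52.2 m^2.

52.2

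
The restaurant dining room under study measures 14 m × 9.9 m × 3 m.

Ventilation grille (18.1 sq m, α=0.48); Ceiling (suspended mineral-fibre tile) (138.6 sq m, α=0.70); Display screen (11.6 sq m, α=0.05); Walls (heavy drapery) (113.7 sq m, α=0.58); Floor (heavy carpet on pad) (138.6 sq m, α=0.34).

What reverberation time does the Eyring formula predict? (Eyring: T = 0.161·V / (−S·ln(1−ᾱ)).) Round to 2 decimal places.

0.22 s

S = Σ Sᵢ = 420.6 sq m.
Σ(Sᵢαᵢ) = 18.1·0.48 + 138.6·0.70 + 11.6·0.05 + 113.7·0.58 + 138.6·0.34 = 219.358.
Mean coefficient ᾱ = A/S = 0.5215.
Eyring denominator: −S ln(1−ᾱ) = 310.024.
V = 14 × 9.9 × 3 = 415.8 m³.
T = 0.161·V/[−S·ln(1−ᾱ)] = 0.161·415.8/310.024 = 0.22 s.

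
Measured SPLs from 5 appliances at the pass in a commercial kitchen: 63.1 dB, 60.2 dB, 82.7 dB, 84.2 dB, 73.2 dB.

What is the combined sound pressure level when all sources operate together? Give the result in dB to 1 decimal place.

Converting to relative power and adding: 10^(63.1/10) + 10^(60.2/10) + 10^(82.7/10) + 10^(84.2/10) + 10^(73.2/10) = 4.732e+08.
L_total = 10·log₁₀(4.732e+08) = 86.8 dB.

86.8 dB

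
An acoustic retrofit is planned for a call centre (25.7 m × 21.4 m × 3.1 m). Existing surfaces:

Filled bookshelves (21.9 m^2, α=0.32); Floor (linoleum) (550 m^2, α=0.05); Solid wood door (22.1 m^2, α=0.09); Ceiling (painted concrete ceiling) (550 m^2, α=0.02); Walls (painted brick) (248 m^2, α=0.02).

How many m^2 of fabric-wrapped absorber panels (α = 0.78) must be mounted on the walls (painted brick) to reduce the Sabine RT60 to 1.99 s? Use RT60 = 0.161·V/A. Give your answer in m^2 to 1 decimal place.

112.5

Equivalent absorption area: A₁ = 21.9*0.32 + 550*0.05 + 22.1*0.09 + 550*0.02 + 248*0.02 = 52.457 m^2.
V = 1704.938 m³. Target absorption A₂ = 0.161 × 1704.938 / 1.99 = 137.937 sabins.
Absorption to add: 137.937 − 52.457 = 85.480 sabins.
Net gain per m^2: Δα = 0.78 − 0.02 = 0.76.
Area = ΔA/Δα = 85.480/0.76 = 112.5 m^2.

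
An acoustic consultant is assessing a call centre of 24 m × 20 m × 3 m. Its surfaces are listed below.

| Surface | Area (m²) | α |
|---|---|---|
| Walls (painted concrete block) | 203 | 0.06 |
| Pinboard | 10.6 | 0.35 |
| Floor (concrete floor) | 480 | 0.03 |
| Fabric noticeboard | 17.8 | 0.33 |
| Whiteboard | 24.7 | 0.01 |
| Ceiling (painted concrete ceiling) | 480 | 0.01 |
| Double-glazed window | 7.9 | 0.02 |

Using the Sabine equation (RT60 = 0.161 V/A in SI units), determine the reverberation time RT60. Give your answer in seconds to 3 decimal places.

5.604 s

Total absorption A = 203×0.06 + 10.6×0.35 + 480×0.03 + 17.8×0.33 + 24.7×0.01 + 480×0.01 + 7.9×0.02
  = 12.180 + 3.710 + 14.400 + 5.874 + 0.247 + 4.800 + 0.158 = 41.369 m² sabins.
Volume V = 24 × 20 × 3 = 1440 m³.
Sabine: RT60 = 0.161 × 1440 / 41.369 = 5.604 s.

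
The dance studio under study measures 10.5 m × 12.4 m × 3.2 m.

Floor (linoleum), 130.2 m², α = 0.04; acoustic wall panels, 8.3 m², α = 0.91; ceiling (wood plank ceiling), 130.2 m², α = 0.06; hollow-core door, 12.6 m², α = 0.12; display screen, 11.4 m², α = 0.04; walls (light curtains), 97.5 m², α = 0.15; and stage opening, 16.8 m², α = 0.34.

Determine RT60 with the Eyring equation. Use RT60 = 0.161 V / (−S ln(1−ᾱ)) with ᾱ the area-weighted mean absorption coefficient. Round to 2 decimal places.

1.48 s

Total surface area S = 130.2 + 8.3 + 130.2 + 12.6 + 11.4 + 97.5 + 16.8 = 407.0 m².
Absorption A = 130.2·0.04 + 8.3·0.91 + 130.2·0.06 + 12.6·0.12 + 11.4·0.04 + 97.5·0.15 + 16.8·0.34 = 42.878 sabins.
ᾱ = 42.878 / 407.0 = 0.1054.
−S·ln(1−ᾱ) = −407.0 × ln(1 − 0.1054) = 45.331.
V = 10.5 × 12.4 × 3.2 = 416.64 m³.
T = 0.161·V/[−S·ln(1−ᾱ)] = 0.161·416.64/45.331 = 1.48 s.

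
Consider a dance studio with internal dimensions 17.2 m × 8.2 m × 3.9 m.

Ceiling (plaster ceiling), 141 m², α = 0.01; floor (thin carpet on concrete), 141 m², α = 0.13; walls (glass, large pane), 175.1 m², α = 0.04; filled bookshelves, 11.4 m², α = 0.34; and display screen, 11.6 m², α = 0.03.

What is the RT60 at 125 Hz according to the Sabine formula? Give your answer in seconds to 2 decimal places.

Total absorption A = 141*0.01 + 141*0.13 + 175.1*0.04 + 11.4*0.34 + 11.6*0.03
  = 1.410 + 18.330 + 7.004 + 3.876 + 0.348 = 30.968 m² sabins.
V = 17.2·8.2·3.9 = 550.056 m³.
Sabine: RT60 = 0.161 × 550.056 / 30.968 = 2.86 s.

2.86 sec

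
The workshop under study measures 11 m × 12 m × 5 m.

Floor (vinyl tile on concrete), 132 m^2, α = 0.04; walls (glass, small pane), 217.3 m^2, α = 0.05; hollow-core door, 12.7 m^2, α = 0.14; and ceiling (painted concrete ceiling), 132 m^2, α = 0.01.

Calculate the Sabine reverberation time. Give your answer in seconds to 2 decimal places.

A = Σ Sᵢαᵢ = 132·0.04 + 217.3·0.05 + 12.7·0.14 + 132·0.01 = 19.243 sabins.
Room volume: 660 m³.
Sabine: RT60 = 0.161 × 660 / 19.243 = 5.52 s.

5.52 seconds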